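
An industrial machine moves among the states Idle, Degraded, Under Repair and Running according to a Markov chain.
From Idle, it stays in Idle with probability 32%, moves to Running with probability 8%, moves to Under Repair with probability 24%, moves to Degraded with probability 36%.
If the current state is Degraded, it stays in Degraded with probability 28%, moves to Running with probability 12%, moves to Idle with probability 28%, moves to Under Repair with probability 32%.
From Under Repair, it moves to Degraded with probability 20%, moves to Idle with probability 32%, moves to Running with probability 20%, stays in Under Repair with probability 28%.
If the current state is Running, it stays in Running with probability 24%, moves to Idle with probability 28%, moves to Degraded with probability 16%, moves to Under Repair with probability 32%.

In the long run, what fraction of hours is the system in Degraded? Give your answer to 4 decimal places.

0.2637

Let the stationary distribution be π with π = πP and π_1 + π_2 + π_3 + π_4 = 1.
π_1 = 0.32·π_1 + 0.28·π_2 + 0.32·π_3 + 0.28·π_4
π_2 = 0.36·π_1 + 0.28·π_2 + 0.2·π_3 + 0.16·π_4
π_3 = 0.24·π_1 + 0.32·π_2 + 0.28·π_3 + 0.32·π_4
Solving with the normalization constraint gives π = (0.3035, 0.2637, 0.2843, 0.1484).
So the stationary probability of Degraded is 0.2637.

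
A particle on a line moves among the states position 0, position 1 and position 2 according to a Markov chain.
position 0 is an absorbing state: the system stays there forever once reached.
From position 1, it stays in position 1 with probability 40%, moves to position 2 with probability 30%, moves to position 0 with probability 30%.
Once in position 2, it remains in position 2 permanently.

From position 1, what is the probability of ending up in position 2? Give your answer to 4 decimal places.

0.5000

Let h(s) be the probability of absorption at position 2 starting from transient state s. Then h(position 2) = 1 and h(position 0) = 0. By first-step analysis:
h(position 1) = 0.3·0 + 0.4·h(position 1) + 0.3·1
Solving: h(position 1) = 0.5000.
Starting from position 1, the probability is 0.5000.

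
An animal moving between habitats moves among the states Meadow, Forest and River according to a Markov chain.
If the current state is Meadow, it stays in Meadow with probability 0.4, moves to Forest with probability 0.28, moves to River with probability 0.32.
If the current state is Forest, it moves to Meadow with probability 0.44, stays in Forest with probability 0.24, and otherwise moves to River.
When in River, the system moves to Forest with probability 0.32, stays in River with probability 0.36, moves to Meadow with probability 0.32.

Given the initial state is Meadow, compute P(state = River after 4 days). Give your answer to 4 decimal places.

Propagate the distribution vector 4 days from Meadow.
After 0 days: (1.0000, 0.0000, 0.0000)
After 1 day: (0.4000, 0.2800, 0.3200)
After 2 days: (0.3856, 0.2816, 0.3328)
After 3 days: (0.3846, 0.2820, 0.3333)
After 4 days: (0.3846, 0.2821, 0.3333)
P(in River after 4 days) = 0.3333

0.3333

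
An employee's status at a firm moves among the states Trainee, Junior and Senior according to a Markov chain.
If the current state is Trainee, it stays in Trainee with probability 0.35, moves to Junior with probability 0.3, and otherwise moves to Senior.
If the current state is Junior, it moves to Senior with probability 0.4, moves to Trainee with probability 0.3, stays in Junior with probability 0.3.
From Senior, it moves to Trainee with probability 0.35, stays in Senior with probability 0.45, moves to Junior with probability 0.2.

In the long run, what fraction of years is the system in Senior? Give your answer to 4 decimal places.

Let the stationary distribution be π with π = πP and π_1 + π_2 + π_3 = 1.
π_1 = 0.35·π_1 + 0.3·π_2 + 0.35·π_3
π_2 = 0.3·π_1 + 0.3·π_2 + 0.2·π_3
Solving with the normalization constraint gives π = (0.3370, 0.2597, 0.4033).
So the stationary probability of Senior is 0.4033.

0.4033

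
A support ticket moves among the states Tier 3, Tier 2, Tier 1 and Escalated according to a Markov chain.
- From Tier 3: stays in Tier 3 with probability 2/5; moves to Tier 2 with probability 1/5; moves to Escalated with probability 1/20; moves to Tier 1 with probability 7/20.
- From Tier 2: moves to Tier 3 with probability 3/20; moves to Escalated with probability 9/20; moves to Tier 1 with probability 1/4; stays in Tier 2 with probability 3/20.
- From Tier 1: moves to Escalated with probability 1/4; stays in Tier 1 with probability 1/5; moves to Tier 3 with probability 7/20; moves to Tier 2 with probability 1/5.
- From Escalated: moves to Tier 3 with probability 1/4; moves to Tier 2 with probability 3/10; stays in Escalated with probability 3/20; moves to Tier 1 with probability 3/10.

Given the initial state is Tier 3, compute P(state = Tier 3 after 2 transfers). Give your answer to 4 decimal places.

Propagate the distribution vector 2 transfers from Tier 3.
After 0 transfers: (1.0000, 0.0000, 0.0000, 0.0000)
After 1 transfer: (0.4000, 0.2000, 0.3500, 0.0500)
After 2 transfers: (0.3250, 0.1950, 0.2750, 0.2050)
P(in Tier 3 after 2 transfers) = 0.3250

0.3250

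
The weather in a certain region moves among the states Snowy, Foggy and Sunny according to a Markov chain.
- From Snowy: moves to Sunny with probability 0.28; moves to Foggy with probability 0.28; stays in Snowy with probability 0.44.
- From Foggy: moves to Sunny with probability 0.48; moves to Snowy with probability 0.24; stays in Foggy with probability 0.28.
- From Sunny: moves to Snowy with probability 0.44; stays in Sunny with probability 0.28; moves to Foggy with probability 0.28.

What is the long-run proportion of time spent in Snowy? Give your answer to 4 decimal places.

Let the stationary distribution be π with π = πP and π_1 + π_2 + π_3 = 1.
π_1 = 0.44·π_1 + 0.24·π_2 + 0.44·π_3
π_2 = 0.28·π_1 + 0.28·π_2 + 0.28·π_3
Solving with the normalization constraint gives π = (0.3840, 0.2800, 0.3360).
So the stationary probability of Snowy is 0.3840.

0.3840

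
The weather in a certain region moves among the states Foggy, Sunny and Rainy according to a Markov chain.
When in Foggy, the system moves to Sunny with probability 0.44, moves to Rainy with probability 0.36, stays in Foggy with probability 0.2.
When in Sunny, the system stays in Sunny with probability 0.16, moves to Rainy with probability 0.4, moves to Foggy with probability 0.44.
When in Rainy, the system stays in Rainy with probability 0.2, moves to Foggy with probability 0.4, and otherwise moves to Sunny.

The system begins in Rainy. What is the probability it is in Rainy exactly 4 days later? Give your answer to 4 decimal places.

Propagate the distribution vector 4 days from Rainy.
After 0 days: (0.0000, 0.0000, 1.0000)
After 1 day: (0.4000, 0.4000, 0.2000)
After 2 days: (0.3360, 0.3200, 0.3440)
After 3 days: (0.3456, 0.3366, 0.3178)
After 4 days: (0.3443, 0.3330, 0.3226)
P(in Rainy after 4 days) = 0.3226

0.3226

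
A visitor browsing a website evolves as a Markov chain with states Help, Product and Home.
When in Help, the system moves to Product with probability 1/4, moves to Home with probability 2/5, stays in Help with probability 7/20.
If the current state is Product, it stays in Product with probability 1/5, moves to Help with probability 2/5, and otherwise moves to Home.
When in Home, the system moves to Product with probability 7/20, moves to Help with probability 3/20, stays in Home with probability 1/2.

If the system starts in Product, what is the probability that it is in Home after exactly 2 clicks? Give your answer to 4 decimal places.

Sum over the intermediate state after 1 click:
P = P(Product→Help)·P(Help→Home) + P(Product→Product)·P(Product→Home) + P(Product→Home)·P(Home→Home)
  = 0.4×0.4 + 0.2×0.4 + 0.4×0.5
  = 0.1600 + 0.0800 + 0.2000 = 0.4400

0.4400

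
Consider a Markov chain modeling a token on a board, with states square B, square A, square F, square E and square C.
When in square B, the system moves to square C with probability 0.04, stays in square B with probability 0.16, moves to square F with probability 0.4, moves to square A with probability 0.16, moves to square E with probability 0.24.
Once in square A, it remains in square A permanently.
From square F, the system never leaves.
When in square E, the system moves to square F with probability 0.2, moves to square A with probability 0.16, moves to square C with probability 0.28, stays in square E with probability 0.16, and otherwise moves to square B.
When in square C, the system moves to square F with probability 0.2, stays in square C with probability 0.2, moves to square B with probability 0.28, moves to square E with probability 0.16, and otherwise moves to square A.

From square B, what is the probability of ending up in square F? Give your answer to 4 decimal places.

0.6770

Let h(s) be the probability of absorption at square F starting from transient state s. Then h(square F) = 1 and h(square A) = 0. By first-step analysis:
h(square B) = 0.16·h(square B) + 0.16·0 + 0.4·1 + 0.24·h(square E) + 0.04·h(square C)
h(square E) = 0.2·h(square B) + 0.16·0 + 0.2·1 + 0.16·h(square E) + 0.28·h(square C)
h(square C) = 0.28·h(square B) + 0.16·0 + 0.2·1 + 0.16·h(square E) + 0.2·h(square C)
Solving: h(square B) = 0.6770, h(square E) = 0.6017, h(square C) = 0.6073.
Starting from square B, the probability is 0.6770.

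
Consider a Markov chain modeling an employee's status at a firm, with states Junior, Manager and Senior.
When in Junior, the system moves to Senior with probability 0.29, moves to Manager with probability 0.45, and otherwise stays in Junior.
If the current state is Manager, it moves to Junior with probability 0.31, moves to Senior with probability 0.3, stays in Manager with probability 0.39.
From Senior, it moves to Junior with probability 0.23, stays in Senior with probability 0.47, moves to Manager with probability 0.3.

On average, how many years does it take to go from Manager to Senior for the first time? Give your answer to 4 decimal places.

3.3665

Let t(s) be the expected number of years to first reach Senior from state s, with t(Senior) = 0. Conditioning on the first year:
t(Junior) = 1 + 0.26·t(Junior) + 0.45·t(Manager)
t(Manager) = 1 + 0.31·t(Junior) + 0.39·t(Manager)
Solving: t(Junior) = 3.3985, t(Manager) = 3.3665.
Expected years from Manager to Senior: 3.3665.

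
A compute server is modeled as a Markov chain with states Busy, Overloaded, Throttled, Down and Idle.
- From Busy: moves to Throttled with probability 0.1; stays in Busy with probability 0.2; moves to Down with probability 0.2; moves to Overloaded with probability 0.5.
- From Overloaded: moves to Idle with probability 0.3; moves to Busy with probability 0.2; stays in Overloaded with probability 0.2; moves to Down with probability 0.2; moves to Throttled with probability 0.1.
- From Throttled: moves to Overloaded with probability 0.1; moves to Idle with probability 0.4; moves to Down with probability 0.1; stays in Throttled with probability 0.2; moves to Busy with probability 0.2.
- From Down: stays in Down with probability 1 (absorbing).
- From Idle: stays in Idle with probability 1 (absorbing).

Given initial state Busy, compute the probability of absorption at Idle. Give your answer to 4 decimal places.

Let h(s) be the probability of absorption at Idle starting from transient state s. Then h(Idle) = 1 and h(Down) = 0. By first-step analysis:
h(Busy) = 0.2·h(Busy) + 0.5·h(Overloaded) + 0.1·h(Throttled) + 0.2·0
h(Overloaded) = 0.2·h(Busy) + 0.2·h(Overloaded) + 0.1·h(Throttled) + 0.2·0 + 0.3·1
h(Throttled) = 0.2·h(Busy) + 0.1·h(Overloaded) + 0.2·h(Throttled) + 0.1·0 + 0.4·1
Solving: h(Busy) = 0.4419, h(Overloaded) = 0.5707, h(Throttled) = 0.6818.
Starting from Busy, the probability is 0.4419.

0.4419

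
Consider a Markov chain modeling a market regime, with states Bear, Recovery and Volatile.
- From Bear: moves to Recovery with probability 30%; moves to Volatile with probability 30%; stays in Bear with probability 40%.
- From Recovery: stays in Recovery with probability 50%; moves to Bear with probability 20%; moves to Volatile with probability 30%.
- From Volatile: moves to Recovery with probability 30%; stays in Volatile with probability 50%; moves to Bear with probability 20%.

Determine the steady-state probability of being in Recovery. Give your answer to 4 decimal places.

Let the stationary distribution be π with π = πP and π_1 + π_2 + π_3 = 1.
π_1 = 0.4·π_1 + 0.2·π_2 + 0.2·π_3
π_2 = 0.3·π_1 + 0.5·π_2 + 0.3·π_3
Solving with the normalization constraint gives π = (0.2500, 0.3750, 0.3750).
So the stationary probability of Recovery is 0.3750.

0.3750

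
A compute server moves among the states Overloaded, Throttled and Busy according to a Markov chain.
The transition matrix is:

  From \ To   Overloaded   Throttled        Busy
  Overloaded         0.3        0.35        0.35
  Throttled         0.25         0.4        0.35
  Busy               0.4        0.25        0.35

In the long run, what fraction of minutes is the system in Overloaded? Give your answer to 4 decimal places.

0.3184

Let the stationary distribution be π with π = πP and π_1 + π_2 + π_3 = 1.
π_1 = 0.3·π_1 + 0.25·π_2 + 0.4·π_3
π_2 = 0.35·π_1 + 0.4·π_2 + 0.25·π_3
Solving with the normalization constraint gives π = (0.3184, 0.3316, 0.3500).
So the stationary probability of Overloaded is 0.3184.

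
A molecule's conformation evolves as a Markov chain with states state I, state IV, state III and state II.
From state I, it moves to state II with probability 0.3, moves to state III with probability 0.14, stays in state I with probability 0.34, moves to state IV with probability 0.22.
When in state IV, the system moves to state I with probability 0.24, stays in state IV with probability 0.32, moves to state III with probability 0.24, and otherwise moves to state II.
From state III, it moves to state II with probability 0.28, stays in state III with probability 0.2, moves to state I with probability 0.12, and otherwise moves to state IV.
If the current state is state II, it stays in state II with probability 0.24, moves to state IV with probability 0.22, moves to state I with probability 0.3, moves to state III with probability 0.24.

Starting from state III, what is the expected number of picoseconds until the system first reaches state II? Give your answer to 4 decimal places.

3.8877

Let t(s) be the expected number of picoseconds to first reach state II from state s, with t(state II) = 0. Conditioning on the first picosecond:
t(state I) = 1 + 0.34·t(state I) + 0.22·t(state IV) + 0.14·t(state III)
t(state IV) = 1 + 0.24·t(state I) + 0.32·t(state IV) + 0.24·t(state III)
t(state III) = 1 + 0.12·t(state I) + 0.4·t(state IV) + 0.2·t(state III)
Solving: t(state I) = 3.7257, t(state IV) = 4.1577, t(state III) = 3.8877.
Expected picoseconds from state III to state II: 3.8877.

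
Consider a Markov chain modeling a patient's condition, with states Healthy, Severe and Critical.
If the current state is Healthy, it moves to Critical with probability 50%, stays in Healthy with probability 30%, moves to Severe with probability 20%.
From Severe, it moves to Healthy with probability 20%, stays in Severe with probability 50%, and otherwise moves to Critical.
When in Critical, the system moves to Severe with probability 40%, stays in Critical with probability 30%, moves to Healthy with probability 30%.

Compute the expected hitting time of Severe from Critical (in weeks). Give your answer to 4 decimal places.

Let t(s) be the expected number of weeks to first reach Severe from state s, with t(Severe) = 0. Conditioning on the first week:
t(Healthy) = 1 + 0.3·t(Healthy) + 0.5·t(Critical)
t(Critical) = 1 + 0.3·t(Healthy) + 0.3·t(Critical)
Solving: t(Healthy) = 3.5294, t(Critical) = 2.9412.
Expected weeks from Critical to Severe: 2.9412.

2.9412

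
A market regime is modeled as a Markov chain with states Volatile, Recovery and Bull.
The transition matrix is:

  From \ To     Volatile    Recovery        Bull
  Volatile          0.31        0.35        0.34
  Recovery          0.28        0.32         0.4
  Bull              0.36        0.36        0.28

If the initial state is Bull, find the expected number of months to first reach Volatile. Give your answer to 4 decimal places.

3.0093

Let t(s) be the expected number of months to first reach Volatile from state s, with t(Volatile) = 0. Conditioning on the first month:
t(Recovery) = 1 + 0.32·t(Recovery) + 0.4·t(Bull)
t(Bull) = 1 + 0.36·t(Recovery) + 0.28·t(Bull)
Solving: t(Recovery) = 3.2407, t(Bull) = 3.0093.
Expected months from Bull to Volatile: 3.0093.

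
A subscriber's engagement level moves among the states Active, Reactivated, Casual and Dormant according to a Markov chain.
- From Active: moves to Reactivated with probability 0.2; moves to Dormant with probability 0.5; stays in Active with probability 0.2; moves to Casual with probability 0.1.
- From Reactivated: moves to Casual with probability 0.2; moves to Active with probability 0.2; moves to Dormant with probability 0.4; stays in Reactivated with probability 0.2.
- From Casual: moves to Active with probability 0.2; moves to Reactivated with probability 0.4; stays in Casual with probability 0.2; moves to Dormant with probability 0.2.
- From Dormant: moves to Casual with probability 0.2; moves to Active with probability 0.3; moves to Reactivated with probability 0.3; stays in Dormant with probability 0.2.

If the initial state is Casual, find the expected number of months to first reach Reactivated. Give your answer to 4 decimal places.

Let t(s) be the expected number of months to first reach Reactivated from state s, with t(Reactivated) = 0. Conditioning on the first month:
t(Active) = 1 + 0.2·t(Active) + 0.1·t(Casual) + 0.5·t(Dormant)
t(Casual) = 1 + 0.2·t(Active) + 0.2·t(Casual) + 0.2·t(Dormant)
t(Dormant) = 1 + 0.3·t(Active) + 0.2·t(Casual) + 0.2·t(Dormant)
Solving: t(Active) = 3.7736, t(Casual) = 3.0503, t(Dormant) = 3.4277.
Expected months from Casual to Reactivated: 3.0503.

3.0503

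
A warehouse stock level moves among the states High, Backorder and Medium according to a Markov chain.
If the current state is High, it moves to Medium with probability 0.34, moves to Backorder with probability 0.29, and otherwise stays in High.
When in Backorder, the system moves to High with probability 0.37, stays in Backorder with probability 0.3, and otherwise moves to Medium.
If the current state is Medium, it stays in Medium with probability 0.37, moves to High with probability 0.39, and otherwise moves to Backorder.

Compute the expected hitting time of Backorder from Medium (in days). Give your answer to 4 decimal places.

Let t(s) be the expected number of days to first reach Backorder from state s, with t(Backorder) = 0. Conditioning on the first day:
t(High) = 1 + 0.37·t(High) + 0.34·t(Medium)
t(Medium) = 1 + 0.39·t(High) + 0.37·t(Medium)
Solving: t(High) = 3.6701, t(Medium) = 3.8593.
Expected days from Medium to Backorder: 3.8593.

3.8593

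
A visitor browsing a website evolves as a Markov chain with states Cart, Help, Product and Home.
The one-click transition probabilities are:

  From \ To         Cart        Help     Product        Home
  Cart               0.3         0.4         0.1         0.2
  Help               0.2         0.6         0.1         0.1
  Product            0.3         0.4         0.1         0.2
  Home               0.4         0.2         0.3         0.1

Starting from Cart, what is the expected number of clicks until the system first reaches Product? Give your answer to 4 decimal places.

7.8182

Let t(s) be the expected number of clicks to first reach Product from state s, with t(Product) = 0. Conditioning on the first click:
t(Cart) = 1 + 0.3·t(Cart) + 0.4·t(Help) + 0.2·t(Home)
t(Help) = 1 + 0.2·t(Cart) + 0.6·t(Help) + 0.1·t(Home)
t(Home) = 1 + 0.4·t(Cart) + 0.2·t(Help) + 0.1·t(Home)
Solving: t(Cart) = 7.8182, t(Help) = 8.0000, t(Home) = 6.3636.
Expected clicks from Cart to Product: 7.8182.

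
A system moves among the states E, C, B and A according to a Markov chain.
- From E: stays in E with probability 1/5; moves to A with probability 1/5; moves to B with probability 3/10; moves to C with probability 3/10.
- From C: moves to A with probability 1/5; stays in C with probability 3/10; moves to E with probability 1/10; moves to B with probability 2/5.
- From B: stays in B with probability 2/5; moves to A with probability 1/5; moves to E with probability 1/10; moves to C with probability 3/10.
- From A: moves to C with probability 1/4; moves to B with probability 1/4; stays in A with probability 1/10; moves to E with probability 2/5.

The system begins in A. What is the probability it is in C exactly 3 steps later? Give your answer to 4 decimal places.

Propagate the distribution vector 3 steps from A.
After 0 steps: (0.0000, 0.0000, 0.0000, 1.0000)
After 1 step: (0.4000, 0.2500, 0.2500, 0.1000)
After 2 steps: (0.1700, 0.2950, 0.3450, 0.1900)
After 3 steps: (0.1740, 0.2905, 0.3545, 0.1810)
P(in C after 3 steps) = 0.2905

0.2905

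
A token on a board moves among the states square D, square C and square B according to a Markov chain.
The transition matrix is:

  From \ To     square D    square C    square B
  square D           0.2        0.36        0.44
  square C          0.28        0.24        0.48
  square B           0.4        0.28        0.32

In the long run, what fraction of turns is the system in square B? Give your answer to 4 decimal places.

0.4033

Let the stationary distribution be π with π = πP and π_1 + π_2 + π_3 = 1.
π_1 = 0.2·π_1 + 0.28·π_2 + 0.4·π_3
π_2 = 0.36·π_1 + 0.24·π_2 + 0.28·π_3
Solving with the normalization constraint gives π = (0.3041, 0.2926, 0.4033).
So the stationary probability of square B is 0.4033.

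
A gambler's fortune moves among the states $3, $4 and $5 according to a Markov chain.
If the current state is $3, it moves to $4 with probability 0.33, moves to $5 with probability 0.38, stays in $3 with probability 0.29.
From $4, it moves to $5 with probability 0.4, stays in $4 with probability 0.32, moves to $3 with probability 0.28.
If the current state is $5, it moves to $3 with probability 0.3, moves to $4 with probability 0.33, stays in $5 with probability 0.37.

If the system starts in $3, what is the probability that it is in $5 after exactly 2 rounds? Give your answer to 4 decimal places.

Sum over the intermediate state after 1 round:
P = P($3→$3)·P($3→$5) + P($3→$4)·P($4→$5) + P($3→$5)·P($5→$5)
  = 0.29×0.38 + 0.33×0.4 + 0.38×0.37
  = 0.1102 + 0.1320 + 0.1406 = 0.3828

0.3828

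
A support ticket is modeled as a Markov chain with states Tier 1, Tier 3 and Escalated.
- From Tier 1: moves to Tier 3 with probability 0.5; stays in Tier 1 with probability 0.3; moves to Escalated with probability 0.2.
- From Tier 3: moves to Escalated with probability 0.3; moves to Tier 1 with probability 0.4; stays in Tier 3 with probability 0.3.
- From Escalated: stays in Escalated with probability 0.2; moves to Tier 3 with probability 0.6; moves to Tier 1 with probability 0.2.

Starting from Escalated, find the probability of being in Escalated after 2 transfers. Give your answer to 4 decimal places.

Sum over the intermediate state after 1 transfer:
P = P(Escalated→Tier 1)·P(Tier 1→Escalated) + P(Escalated→Tier 3)·P(Tier 3→Escalated) + P(Escalated→Escalated)·P(Escalated→Escalated)
  = 0.2×0.2 + 0.6×0.3 + 0.2×0.2
  = 0.0400 + 0.1800 + 0.0400 = 0.2600

0.2600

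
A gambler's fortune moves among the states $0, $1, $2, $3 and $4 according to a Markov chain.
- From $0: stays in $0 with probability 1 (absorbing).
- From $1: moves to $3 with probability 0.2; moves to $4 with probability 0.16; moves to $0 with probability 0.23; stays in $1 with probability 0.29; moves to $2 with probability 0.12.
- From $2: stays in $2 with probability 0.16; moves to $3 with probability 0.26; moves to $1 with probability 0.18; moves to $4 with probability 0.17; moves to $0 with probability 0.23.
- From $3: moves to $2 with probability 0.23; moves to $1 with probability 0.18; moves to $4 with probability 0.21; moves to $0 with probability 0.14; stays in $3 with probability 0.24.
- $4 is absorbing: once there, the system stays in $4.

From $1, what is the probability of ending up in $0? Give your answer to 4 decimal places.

0.5497

Let h(s) be the probability of absorption at $0 starting from transient state s. Then h($0) = 1 and h($4) = 0. By first-step analysis:
h($1) = 0.23·1 + 0.29·h($1) + 0.12·h($2) + 0.2·h($3) + 0.16·0
h($2) = 0.23·1 + 0.18·h($1) + 0.16·h($2) + 0.26·h($3) + 0.17·0
h($3) = 0.14·1 + 0.18·h($1) + 0.23·h($2) + 0.24·h($3) + 0.21·0
Solving: h($1) = 0.5497, h($2) = 0.5394, h($3) = 0.4776.
Starting from $1, the probability is 0.5497.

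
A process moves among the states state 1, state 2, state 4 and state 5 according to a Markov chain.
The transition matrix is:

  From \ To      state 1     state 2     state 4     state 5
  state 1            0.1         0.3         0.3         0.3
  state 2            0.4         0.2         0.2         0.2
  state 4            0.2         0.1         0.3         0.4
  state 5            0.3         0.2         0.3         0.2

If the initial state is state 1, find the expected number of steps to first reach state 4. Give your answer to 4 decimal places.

Let t(s) be the expected number of steps to first reach state 4 from state s, with t(state 4) = 0. Conditioning on the first step:
t(state 1) = 1 + 0.1·t(state 1) + 0.3·t(state 2) + 0.3·t(state 5)
t(state 2) = 1 + 0.4·t(state 1) + 0.2·t(state 2) + 0.2·t(state 5)
t(state 5) = 1 + 0.3·t(state 1) + 0.2·t(state 2) + 0.2·t(state 5)
Solving: t(state 1) = 3.6364, t(state 2) = 3.9697, t(state 5) = 3.6061.
Expected steps from state 1 to state 4: 3.6364.

3.6364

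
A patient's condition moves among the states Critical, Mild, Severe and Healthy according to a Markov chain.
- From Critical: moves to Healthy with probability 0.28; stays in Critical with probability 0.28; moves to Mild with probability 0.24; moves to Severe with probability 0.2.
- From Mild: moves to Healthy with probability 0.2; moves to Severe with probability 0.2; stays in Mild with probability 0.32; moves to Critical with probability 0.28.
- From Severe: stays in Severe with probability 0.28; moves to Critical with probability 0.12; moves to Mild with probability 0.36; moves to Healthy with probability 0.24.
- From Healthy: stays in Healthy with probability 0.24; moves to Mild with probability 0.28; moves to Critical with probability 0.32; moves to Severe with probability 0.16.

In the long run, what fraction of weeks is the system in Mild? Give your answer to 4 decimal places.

Let the stationary distribution be π with π = πP and π_1 + π_2 + π_3 + π_4 = 1.
π_1 = 0.28·π_1 + 0.28·π_2 + 0.12·π_3 + 0.32·π_4
π_2 = 0.24·π_1 + 0.32·π_2 + 0.36·π_3 + 0.28·π_4
π_3 = 0.2·π_1 + 0.2·π_2 + 0.28·π_3 + 0.16·π_4
Solving with the normalization constraint gives π = (0.2564, 0.2982, 0.2070, 0.2383).
So the stationary probability of Mild is 0.2982.

0.2982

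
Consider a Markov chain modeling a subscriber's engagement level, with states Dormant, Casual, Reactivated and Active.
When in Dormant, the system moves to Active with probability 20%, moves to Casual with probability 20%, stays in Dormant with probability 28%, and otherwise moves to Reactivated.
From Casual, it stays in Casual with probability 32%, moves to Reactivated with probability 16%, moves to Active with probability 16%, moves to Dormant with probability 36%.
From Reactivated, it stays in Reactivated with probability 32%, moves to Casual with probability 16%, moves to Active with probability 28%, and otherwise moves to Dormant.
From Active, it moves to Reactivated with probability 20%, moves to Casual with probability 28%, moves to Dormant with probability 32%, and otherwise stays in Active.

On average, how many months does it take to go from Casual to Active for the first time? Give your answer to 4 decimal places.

Let t(s) be the expected number of months to first reach Active from state s, with t(Active) = 0. Conditioning on the first month:
t(Dormant) = 1 + 0.28·t(Dormant) + 0.2·t(Casual) + 0.32·t(Reactivated)
t(Casual) = 1 + 0.36·t(Dormant) + 0.32·t(Casual) + 0.16·t(Reactivated)
t(Reactivated) = 1 + 0.24·t(Dormant) + 0.16·t(Casual) + 0.32·t(Reactivated)
Solving: t(Dormant) = 4.6667, t(Casual) = 4.9487, t(Reactivated) = 4.2821.
Expected months from Casual to Active: 4.9487.

4.9487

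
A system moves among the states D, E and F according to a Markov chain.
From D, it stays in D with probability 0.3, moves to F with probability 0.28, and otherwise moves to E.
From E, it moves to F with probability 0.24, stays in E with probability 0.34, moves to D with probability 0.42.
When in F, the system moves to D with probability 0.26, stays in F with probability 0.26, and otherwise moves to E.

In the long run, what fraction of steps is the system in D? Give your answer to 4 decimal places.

Let the stationary distribution be π with π = πP and π_1 + π_2 + π_3 = 1.
π_1 = 0.3·π_1 + 0.42·π_2 + 0.26·π_3
π_2 = 0.42·π_1 + 0.34·π_2 + 0.48·π_3
Solving with the normalization constraint gives π = (0.3380, 0.4033, 0.2587).
So the stationary probability of D is 0.3380.

0.3380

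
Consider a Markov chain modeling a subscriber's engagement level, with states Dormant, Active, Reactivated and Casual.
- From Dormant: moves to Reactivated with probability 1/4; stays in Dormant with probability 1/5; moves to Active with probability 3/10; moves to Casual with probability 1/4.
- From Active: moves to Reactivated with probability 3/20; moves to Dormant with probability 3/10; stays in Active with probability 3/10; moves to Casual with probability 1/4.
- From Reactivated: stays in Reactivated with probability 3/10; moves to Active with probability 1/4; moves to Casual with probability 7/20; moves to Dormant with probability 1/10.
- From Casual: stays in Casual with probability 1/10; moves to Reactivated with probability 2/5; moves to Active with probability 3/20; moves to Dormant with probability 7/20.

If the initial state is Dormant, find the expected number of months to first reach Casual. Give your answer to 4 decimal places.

3.6592

Let t(s) be the expected number of months to first reach Casual from state s, with t(Casual) = 0. Conditioning on the first month:
t(Dormant) = 1 + 0.2·t(Dormant) + 0.3·t(Active) + 0.25·t(Reactivated)
t(Active) = 1 + 0.3·t(Dormant) + 0.3·t(Active) + 0.15·t(Reactivated)
t(Reactivated) = 1 + 0.1·t(Dormant) + 0.25·t(Active) + 0.3·t(Reactivated)
Solving: t(Dormant) = 3.6592, t(Active) = 3.6980, t(Reactivated) = 3.2720.
Expected months from Dormant to Casual: 3.6592.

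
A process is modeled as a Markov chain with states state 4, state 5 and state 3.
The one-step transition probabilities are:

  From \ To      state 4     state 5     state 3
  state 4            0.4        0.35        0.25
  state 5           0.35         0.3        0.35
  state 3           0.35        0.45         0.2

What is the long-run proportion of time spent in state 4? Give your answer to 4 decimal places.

Let the stationary distribution be π with π = πP and π_1 + π_2 + π_3 = 1.
π_1 = 0.4·π_1 + 0.35·π_2 + 0.35·π_3
π_2 = 0.35·π_1 + 0.3·π_2 + 0.45·π_3
Solving with the normalization constraint gives π = (0.3684, 0.3593, 0.2723).
So the stationary probability of state 4 is 0.3684.

0.3684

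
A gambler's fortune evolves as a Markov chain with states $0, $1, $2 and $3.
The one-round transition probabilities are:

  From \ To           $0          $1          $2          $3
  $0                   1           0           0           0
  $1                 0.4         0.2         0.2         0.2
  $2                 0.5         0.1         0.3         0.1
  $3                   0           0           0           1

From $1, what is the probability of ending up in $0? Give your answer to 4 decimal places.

0.7037

Let h(s) be the probability of absorption at $0 starting from transient state s. Then h($0) = 1 and h($3) = 0. By first-step analysis:
h($1) = 0.4·1 + 0.2·h($1) + 0.2·h($2) + 0.2·0
h($2) = 0.5·1 + 0.1·h($1) + 0.3·h($2) + 0.1·0
Solving: h($1) = 0.7037, h($2) = 0.8148.
Starting from $1, the probability is 0.7037.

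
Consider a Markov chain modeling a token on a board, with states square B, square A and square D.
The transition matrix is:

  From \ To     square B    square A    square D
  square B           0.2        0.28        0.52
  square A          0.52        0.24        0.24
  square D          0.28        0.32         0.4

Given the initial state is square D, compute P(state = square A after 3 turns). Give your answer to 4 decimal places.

Propagate the distribution vector 3 turns from square D.
After 0 turns: (0.0000, 0.0000, 1.0000)
After 1 turn: (0.2800, 0.3200, 0.4000)
After 2 turns: (0.3344, 0.2832, 0.3824)
After 3 turns: (0.3212, 0.2840, 0.3948)
P(in square A after 3 turns) = 0.2840

0.2840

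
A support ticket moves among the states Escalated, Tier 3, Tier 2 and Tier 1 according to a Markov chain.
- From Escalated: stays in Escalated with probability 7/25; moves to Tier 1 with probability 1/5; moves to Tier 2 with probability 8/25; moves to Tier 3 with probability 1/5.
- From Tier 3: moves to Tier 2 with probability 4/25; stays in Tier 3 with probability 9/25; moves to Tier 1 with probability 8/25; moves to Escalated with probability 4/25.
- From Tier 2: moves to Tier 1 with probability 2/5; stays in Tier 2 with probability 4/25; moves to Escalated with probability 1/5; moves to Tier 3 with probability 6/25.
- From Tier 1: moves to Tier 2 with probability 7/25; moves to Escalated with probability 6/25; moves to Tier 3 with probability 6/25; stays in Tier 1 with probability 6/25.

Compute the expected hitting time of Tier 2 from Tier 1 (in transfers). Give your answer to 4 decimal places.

3.8813

Let t(s) be the expected number of transfers to first reach Tier 2 from state s, with t(Tier 2) = 0. Conditioning on the first transfer:
t(Escalated) = 1 + 0.28·t(Escalated) + 0.2·t(Tier 3) + 0.2·t(Tier 1)
t(Tier 3) = 1 + 0.16·t(Escalated) + 0.36·t(Tier 3) + 0.32·t(Tier 1)
t(Tier 1) = 1 + 0.24·t(Escalated) + 0.24·t(Tier 3) + 0.24·t(Tier 1)
Solving: t(Escalated) = 3.6969, t(Tier 3) = 4.4274, t(Tier 1) = 3.8813.
Expected transfers from Tier 1 to Tier 2: 3.8813.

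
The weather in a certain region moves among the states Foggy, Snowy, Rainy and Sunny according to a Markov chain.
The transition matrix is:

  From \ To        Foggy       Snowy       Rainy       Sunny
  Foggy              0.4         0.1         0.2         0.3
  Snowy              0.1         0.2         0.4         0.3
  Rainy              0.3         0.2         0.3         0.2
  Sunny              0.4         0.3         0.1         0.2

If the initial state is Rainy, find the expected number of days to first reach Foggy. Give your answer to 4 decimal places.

Let t(s) be the expected number of days to first reach Foggy from state s, with t(Foggy) = 0. Conditioning on the first day:
t(Snowy) = 1 + 0.2·t(Snowy) + 0.4·t(Rainy) + 0.3·t(Sunny)
t(Rainy) = 1 + 0.2·t(Snowy) + 0.3·t(Rainy) + 0.2·t(Sunny)
t(Sunny) = 1 + 0.3·t(Snowy) + 0.1·t(Rainy) + 0.2·t(Sunny)
Solving: t(Snowy) = 4.2909, t(Rainy) = 3.6000, t(Sunny) = 3.3091.
Expected days from Rainy to Foggy: 3.6000.

3.6000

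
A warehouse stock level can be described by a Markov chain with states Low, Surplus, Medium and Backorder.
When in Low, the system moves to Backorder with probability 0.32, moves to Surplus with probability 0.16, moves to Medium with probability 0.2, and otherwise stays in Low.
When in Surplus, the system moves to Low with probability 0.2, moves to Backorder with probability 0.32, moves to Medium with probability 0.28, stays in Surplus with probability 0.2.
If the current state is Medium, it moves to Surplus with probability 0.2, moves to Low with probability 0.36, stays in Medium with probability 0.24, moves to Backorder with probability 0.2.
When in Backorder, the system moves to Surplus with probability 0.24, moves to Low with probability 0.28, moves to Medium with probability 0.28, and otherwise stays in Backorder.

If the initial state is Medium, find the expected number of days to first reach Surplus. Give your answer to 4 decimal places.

5.0900

Let t(s) be the expected number of days to first reach Surplus from state s, with t(Surplus) = 0. Conditioning on the first day:
t(Low) = 1 + 0.32·t(Low) + 0.2·t(Medium) + 0.32·t(Backorder)
t(Medium) = 1 + 0.36·t(Low) + 0.24·t(Medium) + 0.2·t(Backorder)
t(Backorder) = 1 + 0.28·t(Low) + 0.28·t(Medium) + 0.2·t(Backorder)
Solving: t(Low) = 5.2607, t(Medium) = 5.0900, t(Backorder) = 4.8727.
Expected days from Medium to Surplus: 5.0900.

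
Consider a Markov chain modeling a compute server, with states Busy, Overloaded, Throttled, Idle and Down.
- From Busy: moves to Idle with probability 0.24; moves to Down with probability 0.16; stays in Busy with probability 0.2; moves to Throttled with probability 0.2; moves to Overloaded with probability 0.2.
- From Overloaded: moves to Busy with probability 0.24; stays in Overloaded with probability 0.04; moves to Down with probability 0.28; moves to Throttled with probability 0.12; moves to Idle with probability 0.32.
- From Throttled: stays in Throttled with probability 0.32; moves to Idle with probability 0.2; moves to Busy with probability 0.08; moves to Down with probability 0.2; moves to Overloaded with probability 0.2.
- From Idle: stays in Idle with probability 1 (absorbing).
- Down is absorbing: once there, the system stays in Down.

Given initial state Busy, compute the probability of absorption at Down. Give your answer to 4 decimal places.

Let h(s) be the probability of absorption at Down starting from transient state s. Then h(Down) = 1 and h(Idle) = 0. By first-step analysis:
h(Busy) = 0.2·h(Busy) + 0.2·h(Overloaded) + 0.2·h(Throttled) + 0.24·0 + 0.16·1
h(Overloaded) = 0.24·h(Busy) + 0.04·h(Overloaded) + 0.12·h(Throttled) + 0.32·0 + 0.28·1
h(Throttled) = 0.08·h(Busy) + 0.2·h(Overloaded) + 0.32·h(Throttled) + 0.2·0 + 0.2·1
Solving: h(Busy) = 0.4354, h(Overloaded) = 0.4606, h(Throttled) = 0.4808.
Starting from Busy, the probability is 0.4354.

0.4354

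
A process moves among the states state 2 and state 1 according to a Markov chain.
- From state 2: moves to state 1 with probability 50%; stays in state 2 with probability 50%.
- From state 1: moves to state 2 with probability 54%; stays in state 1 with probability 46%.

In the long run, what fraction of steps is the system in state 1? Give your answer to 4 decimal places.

Let the stationary distribution be π with π = πP and π_1 + π_2 = 1.
π_1 = 0.5·π_1 + 0.54·π_2
Solving with the normalization constraint gives π = (0.5192, 0.4808).
So the stationary probability of state 1 is 0.4808.

0.4808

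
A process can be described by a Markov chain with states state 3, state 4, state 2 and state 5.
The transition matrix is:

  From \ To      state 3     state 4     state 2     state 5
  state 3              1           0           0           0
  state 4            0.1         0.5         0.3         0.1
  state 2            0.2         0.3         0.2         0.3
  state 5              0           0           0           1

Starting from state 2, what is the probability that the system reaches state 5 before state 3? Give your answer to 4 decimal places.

Let h(s) be the probability of absorption at state 5 starting from transient state s. Then h(state 5) = 1 and h(state 3) = 0. By first-step analysis:
h(state 4) = 0.1·0 + 0.5·h(state 4) + 0.3·h(state 2) + 0.1·1
h(state 2) = 0.2·0 + 0.3·h(state 4) + 0.2·h(state 2) + 0.3·1
Solving: h(state 4) = 0.5484, h(state 2) = 0.5806.
Starting from state 2, the probability is 0.5806.

0.5806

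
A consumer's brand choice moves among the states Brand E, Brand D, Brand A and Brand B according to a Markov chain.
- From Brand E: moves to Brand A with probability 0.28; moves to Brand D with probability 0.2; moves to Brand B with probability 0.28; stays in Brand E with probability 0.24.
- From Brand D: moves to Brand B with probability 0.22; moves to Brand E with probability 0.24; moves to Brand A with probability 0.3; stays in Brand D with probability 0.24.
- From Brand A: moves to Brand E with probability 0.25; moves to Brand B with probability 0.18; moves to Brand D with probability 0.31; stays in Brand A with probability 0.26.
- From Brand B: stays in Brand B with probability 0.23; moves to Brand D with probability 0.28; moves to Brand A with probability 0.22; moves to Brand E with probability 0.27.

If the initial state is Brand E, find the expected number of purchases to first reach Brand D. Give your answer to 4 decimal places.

4.0326

Let t(s) be the expected number of purchases to first reach Brand D from state s, with t(Brand D) = 0. Conditioning on the first purchase:
t(Brand E) = 1 + 0.24·t(Brand E) + 0.28·t(Brand A) + 0.28·t(Brand B)
t(Brand A) = 1 + 0.25·t(Brand E) + 0.26·t(Brand A) + 0.18·t(Brand B)
t(Brand B) = 1 + 0.27·t(Brand E) + 0.22·t(Brand A) + 0.23·t(Brand B)
Solving: t(Brand E) = 4.0326, t(Brand A) = 3.6255, t(Brand B) = 3.7486.
Expected purchases from Brand E to Brand D: 4.0326.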